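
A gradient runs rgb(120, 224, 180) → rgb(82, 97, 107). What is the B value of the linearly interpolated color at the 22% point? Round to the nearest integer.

164

B = 180 + 0.22 × (107 − 180) = 163.94 → 164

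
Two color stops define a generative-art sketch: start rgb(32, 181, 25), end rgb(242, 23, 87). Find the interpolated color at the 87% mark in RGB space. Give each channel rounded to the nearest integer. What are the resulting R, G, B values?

(215, 44, 79)

87% corresponds to t = 0.87.
R = 32 + 0.87 × (242 − 32) = 32 + 0.87 × 210 = 214.7 → 215
G = 181 + 0.87 × (23 − 181) = 181 + 0.87 × -158 = 43.54 → 44
B = 25 + 0.87 × (87 − 25) = 25 + 0.87 × 62 = 78.94 → 79
So the blended color is (215, 44, 79), about #d72c4f.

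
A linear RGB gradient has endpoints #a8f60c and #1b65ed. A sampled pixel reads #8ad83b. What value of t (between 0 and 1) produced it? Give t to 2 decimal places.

0.21

Invert the lerp on the B channel (largest span, 225): t = (59 − 12) / (237 − 12) = 47/225 = 0.20889.
Check on R: (138 − 168)/(27 − 168) = 0.2128 ✓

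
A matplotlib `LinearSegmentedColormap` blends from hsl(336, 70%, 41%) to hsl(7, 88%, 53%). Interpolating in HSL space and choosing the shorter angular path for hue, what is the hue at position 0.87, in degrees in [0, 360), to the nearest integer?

3

Hue: 7 − 336 = -329°, but |-329| > 180 so the shorter arc goes the other way: Δh = -329 + 360 = 31°.
H = 336 + 0.87 × (31) = 362.97 → 363 → 363 mod 360 = 3°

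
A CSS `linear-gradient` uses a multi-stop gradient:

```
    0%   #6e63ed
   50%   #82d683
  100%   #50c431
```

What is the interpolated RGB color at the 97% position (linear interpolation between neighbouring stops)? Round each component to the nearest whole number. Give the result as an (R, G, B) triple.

97% lies between the 50% and 100% stops, so the local fraction is t = (97 − 50)/(100 − 50) = 47/50 ≈ 0.94.
#82d683 → (130, 214, 131); #50c431 → (80, 196, 49).
R = 130 + 0.94 × (80 − 130) = 83 → 83
G = 214 + 0.94 × (196 − 214) = 197.08 → 197
B = 131 + 0.94 × (49 − 131) = 53.92 → 54

(83, 197, 54)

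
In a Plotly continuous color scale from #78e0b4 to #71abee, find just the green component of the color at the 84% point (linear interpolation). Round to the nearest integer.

G₁ = 224 (from #78e0b4), G₂ = 171 (from #71abee).
G = 224 + 0.84 × (171 − 224) = 179.48 → 179

179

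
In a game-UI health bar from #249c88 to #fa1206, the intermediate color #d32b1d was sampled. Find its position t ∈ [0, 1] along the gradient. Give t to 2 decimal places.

Invert the lerp on the R channel (largest span, 214): t = (211 − 36) / (250 − 36) = 175/214 = 0.81776.
Check on G: (43 − 156)/(18 − 156) = 0.8188 ✓

0.82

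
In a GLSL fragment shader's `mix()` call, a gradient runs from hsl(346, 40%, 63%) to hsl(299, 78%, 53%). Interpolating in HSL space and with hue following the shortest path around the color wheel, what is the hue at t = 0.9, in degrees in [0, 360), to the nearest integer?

304

Hue arc: Δh = 299 − 346 = -47° (|Δh| ≤ 180, already the shorter path).
H = 346 + 0.9 × (-47) = 303.7 → 304°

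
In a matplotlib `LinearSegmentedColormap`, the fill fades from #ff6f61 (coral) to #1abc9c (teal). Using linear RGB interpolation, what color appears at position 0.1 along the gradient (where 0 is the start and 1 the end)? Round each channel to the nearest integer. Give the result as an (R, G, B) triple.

(232, 119, 103)

#ff6f61 → (255, 111, 97); #1abc9c → (26, 188, 156).
R = 255 + 0.1 × (26 − 255) = 255 + 0.1 × -229 = 232.1 → 232
G = 111 + 0.1 × (188 − 111) = 111 + 0.1 × 77 = 118.7 → 119
B = 97 + 0.1 × (156 − 97) = 97 + 0.1 × 59 = 102.9 → 103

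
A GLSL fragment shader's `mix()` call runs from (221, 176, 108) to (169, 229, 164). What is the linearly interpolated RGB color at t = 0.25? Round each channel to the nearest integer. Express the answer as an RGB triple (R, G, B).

R = 221 + 0.25 × (169 − 221) = 221 + 0.25 × -52 = 208 → 208
G = 176 + 0.25 × (229 − 176) = 176 + 0.25 × 53 = 189.25 → 189
B = 108 + 0.25 × (164 − 108) = 108 + 0.25 × 56 = 122 → 122

(208, 189, 122)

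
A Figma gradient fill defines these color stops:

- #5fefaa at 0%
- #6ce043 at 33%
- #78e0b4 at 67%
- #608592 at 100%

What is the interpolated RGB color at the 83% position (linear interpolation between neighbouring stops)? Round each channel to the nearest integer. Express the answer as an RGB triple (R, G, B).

83% lies between the 67% and 100% stops, so the local fraction is t = (83 − 67)/(100 − 67) = 16/33 ≈ 0.4848.
#78e0b4 → (120, 224, 180); #608592 → (96, 133, 146).
R = 120 + 0.4848 × (96 − 120) = 108.365 → 108
G = 224 + 0.4848 × (133 − 224) = 179.883 → 180
B = 180 + 0.4848 × (146 − 180) = 163.517 → 164

(108, 180, 164)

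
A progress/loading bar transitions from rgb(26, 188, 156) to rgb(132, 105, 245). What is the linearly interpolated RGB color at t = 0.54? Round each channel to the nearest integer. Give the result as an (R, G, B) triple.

R = 26 + 0.54 × (132 − 26) = 26 + 0.54 × 106 = 83.24 → 83
G = 188 + 0.54 × (105 − 188) = 188 + 0.54 × -83 = 143.18 → 143
B = 156 + 0.54 × (245 − 156) = 156 + 0.54 × 89 = 204.06 → 204
So the blended color is (83, 143, 204), about #538fcc.

(83, 143, 204)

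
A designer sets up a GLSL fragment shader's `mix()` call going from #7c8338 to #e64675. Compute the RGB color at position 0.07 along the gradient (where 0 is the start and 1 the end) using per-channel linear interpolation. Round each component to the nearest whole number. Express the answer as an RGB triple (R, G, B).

#7c8338 → (124, 131, 56); #e64675 → (230, 70, 117).
R = 124 + 0.07 × (230 − 124) = 124 + 0.07 × 106 = 131.42 → 131
G = 131 + 0.07 × (70 − 131) = 131 + 0.07 × -61 = 126.73 → 127
B = 56 + 0.07 × (117 − 56) = 56 + 0.07 × 61 = 60.27 → 60
So the blended color is (131, 127, 60), about #837f3c.

(131, 127, 60)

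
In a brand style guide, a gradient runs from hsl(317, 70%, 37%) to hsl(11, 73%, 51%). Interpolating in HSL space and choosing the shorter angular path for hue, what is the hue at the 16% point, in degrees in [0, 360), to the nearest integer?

Hue: 11 − 317 = -306°, but |-306| > 180 so the shorter arc goes the other way: Δh = -306 + 360 = 54°.
H = 317 + 0.16 × (54) = 325.64 → 326°

326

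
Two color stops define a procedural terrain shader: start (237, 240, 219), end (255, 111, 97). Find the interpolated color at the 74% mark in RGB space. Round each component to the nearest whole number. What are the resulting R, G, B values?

(250, 145, 129)

74% corresponds to t = 0.74.
R = 237 + 0.74 × (255 − 237) = 237 + 0.74 × 18 = 250.32 → 250
G = 240 + 0.74 × (111 − 240) = 240 + 0.74 × -129 = 144.54 → 145
B = 219 + 0.74 × (97 − 219) = 219 + 0.74 × -122 = 128.72 → 129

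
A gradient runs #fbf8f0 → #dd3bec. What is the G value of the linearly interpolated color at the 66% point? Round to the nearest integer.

123

G₁ = 248 (from #fbf8f0), G₂ = 59 (from #dd3bec).
G = 248 + 0.66 × (59 − 248) = 123.26 → 123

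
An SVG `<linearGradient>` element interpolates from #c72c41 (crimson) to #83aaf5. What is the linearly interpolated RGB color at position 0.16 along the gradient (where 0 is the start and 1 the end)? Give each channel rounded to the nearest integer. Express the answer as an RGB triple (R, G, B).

#c72c41 → (199, 44, 65); #83aaf5 → (131, 170, 245).
R = 199 + 0.16 × (131 − 199) = 199 + 0.16 × -68 = 188.12 → 188
G = 44 + 0.16 × (170 − 44) = 44 + 0.16 × 126 = 64.16 → 64
B = 65 + 0.16 × (245 − 65) = 65 + 0.16 × 180 = 93.8 → 94
So the blended color is (188, 64, 94), about #bc405e.

(188, 64, 94)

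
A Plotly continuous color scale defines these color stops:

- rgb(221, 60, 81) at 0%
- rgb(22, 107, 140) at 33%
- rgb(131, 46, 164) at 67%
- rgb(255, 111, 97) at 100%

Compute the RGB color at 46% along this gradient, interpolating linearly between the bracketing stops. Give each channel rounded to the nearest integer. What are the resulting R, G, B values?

(64, 84, 149)

46% lies between the 33% and 67% stops, so the local fraction is t = (46 − 33)/(67 − 33) = 13/34 ≈ 0.3824.
R = 22 + 0.3824 × (131 − 22) = 63.682 → 64
G = 107 + 0.3824 × (46 − 107) = 83.674 → 84
B = 140 + 0.3824 × (164 − 140) = 149.178 → 149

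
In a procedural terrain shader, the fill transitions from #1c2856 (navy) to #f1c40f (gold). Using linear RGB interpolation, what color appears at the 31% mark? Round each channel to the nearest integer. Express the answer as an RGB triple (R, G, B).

(94, 88, 64)

#1c2856 → (28, 40, 86); #f1c40f → (241, 196, 15).
31% corresponds to t = 0.31.
R = 28 + 0.31 × (241 − 28) = 28 + 0.31 × 213 = 94.03 → 94
G = 40 + 0.31 × (196 − 40) = 40 + 0.31 × 156 = 88.36 → 88
B = 86 + 0.31 × (15 − 86) = 86 + 0.31 × -71 = 63.99 → 64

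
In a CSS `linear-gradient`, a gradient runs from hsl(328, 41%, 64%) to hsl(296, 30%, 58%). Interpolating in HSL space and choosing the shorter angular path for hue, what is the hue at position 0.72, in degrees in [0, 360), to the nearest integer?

Hue arc: Δh = 296 − 328 = -32° (|Δh| ≤ 180, already the shorter path).
H = 328 + 0.72 × (-32) = 304.96 → 305°

305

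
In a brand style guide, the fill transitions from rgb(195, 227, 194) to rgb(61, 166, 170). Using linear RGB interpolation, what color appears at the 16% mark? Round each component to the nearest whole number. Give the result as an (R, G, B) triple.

(174, 217, 190)

16% corresponds to t = 0.16.
R = 195 + 0.16 × (61 − 195) = 195 + 0.16 × -134 = 173.56 → 174
G = 227 + 0.16 × (166 − 227) = 227 + 0.16 × -61 = 217.24 → 217
B = 194 + 0.16 × (170 − 194) = 194 + 0.16 × -24 = 190.16 → 190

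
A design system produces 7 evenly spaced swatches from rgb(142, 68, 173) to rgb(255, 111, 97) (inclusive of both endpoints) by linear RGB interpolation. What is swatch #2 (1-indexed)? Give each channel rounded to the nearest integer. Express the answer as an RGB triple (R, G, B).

(161, 75, 160)

With 7 swatches and endpoints inclusive, swatch 2 sits at t = (2 − 1)/(7 − 1) = 1/6 ≈ 0.1667.
R = 142 + 0.1667 × (255 − 142) = 160.837 → 161
G = 68 + 0.1667 × (111 − 68) = 75.168 → 75
B = 173 + 0.1667 × (97 − 173) = 160.331 → 160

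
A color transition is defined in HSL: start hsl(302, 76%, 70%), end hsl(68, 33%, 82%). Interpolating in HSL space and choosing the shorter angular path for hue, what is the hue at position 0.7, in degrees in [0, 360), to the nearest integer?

Hue: 68 − 302 = -234°, but |-234| > 180 so the shorter arc goes the other way: Δh = -234 + 360 = 126°.
H = 302 + 0.7 × (126) = 390.2 → 390 → 390 mod 360 = 30°

30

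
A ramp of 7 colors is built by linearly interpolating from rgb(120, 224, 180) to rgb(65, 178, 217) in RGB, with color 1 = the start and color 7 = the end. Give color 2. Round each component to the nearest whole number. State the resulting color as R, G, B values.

With 7 swatches and endpoints inclusive, swatch 2 sits at t = (2 − 1)/(7 − 1) = 1/6 ≈ 0.1667.
R = 120 + 0.1667 × (65 − 120) = 110.832 → 111
G = 224 + 0.1667 × (178 − 224) = 216.332 → 216
B = 180 + 0.1667 × (217 − 180) = 186.168 → 186

(111, 216, 186)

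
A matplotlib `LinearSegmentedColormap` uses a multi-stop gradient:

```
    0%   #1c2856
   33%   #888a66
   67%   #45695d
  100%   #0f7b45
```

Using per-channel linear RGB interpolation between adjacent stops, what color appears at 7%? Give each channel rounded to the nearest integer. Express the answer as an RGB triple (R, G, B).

(51, 61, 89)

7% lies between the 0% and 33% stops, so the local fraction is t = (7 − 0)/(33 − 0) = 7/33 ≈ 0.2121.
#1c2856 → (28, 40, 86); #888a66 → (136, 138, 102).
R = 28 + 0.2121 × (136 − 28) = 50.907 → 51
G = 40 + 0.2121 × (138 − 40) = 60.786 → 61
B = 86 + 0.2121 × (102 − 86) = 89.394 → 89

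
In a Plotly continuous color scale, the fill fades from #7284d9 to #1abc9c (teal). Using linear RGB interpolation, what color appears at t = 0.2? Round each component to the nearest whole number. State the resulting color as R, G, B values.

(96, 143, 205)

#7284d9 → (114, 132, 217); #1abc9c → (26, 188, 156).
R = 114 + 0.2 × (26 − 114) = 114 + 0.2 × -88 = 96.4 → 96
G = 132 + 0.2 × (188 − 132) = 132 + 0.2 × 56 = 143.2 → 143
B = 217 + 0.2 × (156 − 217) = 217 + 0.2 × -61 = 204.8 → 205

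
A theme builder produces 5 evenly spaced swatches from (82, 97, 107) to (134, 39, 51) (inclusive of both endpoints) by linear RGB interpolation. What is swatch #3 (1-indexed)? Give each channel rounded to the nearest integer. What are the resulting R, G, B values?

With 5 swatches and endpoints inclusive, swatch 3 sits at t = (3 − 1)/(5 − 1) = 2/4 ≈ 0.5.
R = 82 + 0.5 × (134 − 82) = 108 → 108
G = 97 + 0.5 × (39 − 97) = 68 → 68
B = 107 + 0.5 × (51 − 107) = 79 → 79

(108, 68, 79)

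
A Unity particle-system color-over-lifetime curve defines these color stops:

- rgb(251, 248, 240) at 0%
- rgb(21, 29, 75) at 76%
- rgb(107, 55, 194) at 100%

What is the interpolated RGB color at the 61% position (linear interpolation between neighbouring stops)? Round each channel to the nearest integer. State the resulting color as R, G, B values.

(66, 72, 108)

61% lies between the 0% and 76% stops, so the local fraction is t = (61 − 0)/(76 − 0) = 61/76 ≈ 0.8026.
R = 251 + 0.8026 × (21 − 251) = 66.402 → 66
G = 248 + 0.8026 × (29 − 248) = 72.231 → 72
B = 240 + 0.8026 × (75 − 240) = 107.571 → 108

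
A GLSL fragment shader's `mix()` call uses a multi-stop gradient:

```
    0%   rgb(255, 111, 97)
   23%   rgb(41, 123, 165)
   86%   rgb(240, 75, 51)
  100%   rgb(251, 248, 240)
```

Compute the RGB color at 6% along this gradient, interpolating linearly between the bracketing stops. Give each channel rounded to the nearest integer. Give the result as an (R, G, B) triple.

(199, 114, 115)

6% lies between the 0% and 23% stops, so the local fraction is t = (6 − 0)/(23 − 0) = 6/23 ≈ 0.2609.
R = 255 + 0.2609 × (41 − 255) = 199.167 → 199
G = 111 + 0.2609 × (123 − 111) = 114.131 → 114
B = 97 + 0.2609 × (165 − 97) = 114.741 → 115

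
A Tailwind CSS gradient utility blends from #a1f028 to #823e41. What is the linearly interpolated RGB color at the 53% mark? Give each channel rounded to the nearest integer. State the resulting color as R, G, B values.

(145, 146, 53)

#a1f028 → (161, 240, 40); #823e41 → (130, 62, 65).
53% corresponds to t = 0.53.
R = 161 + 0.53 × (130 − 161) = 161 + 0.53 × -31 = 144.57 → 145
G = 240 + 0.53 × (62 − 240) = 240 + 0.53 × -178 = 145.66 → 146
B = 40 + 0.53 × (65 − 40) = 40 + 0.53 × 25 = 53.25 → 53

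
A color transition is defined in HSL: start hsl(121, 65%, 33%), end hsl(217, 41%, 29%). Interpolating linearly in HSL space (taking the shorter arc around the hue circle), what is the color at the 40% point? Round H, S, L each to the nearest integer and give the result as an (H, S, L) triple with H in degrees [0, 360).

(159, 55, 31)

Hue arc: Δh = 217 − 121 = 96° (|Δh| ≤ 180, already the shorter path).
H = 121 + 0.4 × (96) = 159.4 → 159°
S = 65 + 0.4 × (41 − 65) = 55.4 → 55%
L = 33 + 0.4 × (29 − 33) = 31.4 → 31%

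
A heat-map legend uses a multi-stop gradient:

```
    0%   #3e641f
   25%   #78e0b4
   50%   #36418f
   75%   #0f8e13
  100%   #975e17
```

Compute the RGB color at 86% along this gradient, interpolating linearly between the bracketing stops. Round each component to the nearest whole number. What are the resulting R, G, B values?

(75, 121, 21)

86% lies between the 75% and 100% stops, so the local fraction is t = (86 − 75)/(100 − 75) = 11/25 ≈ 0.44.
#0f8e13 → (15, 142, 19); #975e17 → (151, 94, 23).
R = 15 + 0.44 × (151 − 15) = 74.84 → 75
G = 142 + 0.44 × (94 − 142) = 120.88 → 121
B = 19 + 0.44 × (23 − 19) = 20.76 → 21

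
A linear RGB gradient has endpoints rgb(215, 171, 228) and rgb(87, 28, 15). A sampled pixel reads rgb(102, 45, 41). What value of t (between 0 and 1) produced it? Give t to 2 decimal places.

0.88

Invert the lerp on the B channel (largest span, 213): t = (41 − 228) / (15 − 228) = -187/-213 = 0.87793.
Check on R: (102 − 215)/(87 − 215) = 0.8828 ✓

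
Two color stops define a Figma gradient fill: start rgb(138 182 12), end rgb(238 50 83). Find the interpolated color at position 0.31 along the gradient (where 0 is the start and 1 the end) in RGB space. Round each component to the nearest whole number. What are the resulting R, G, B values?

R = 138 + 0.31 × (238 − 138) = 138 + 0.31 × 100 = 169 → 169
G = 182 + 0.31 × (50 − 182) = 182 + 0.31 × -132 = 141.08 → 141
B = 12 + 0.31 × (83 − 12) = 12 + 0.31 × 71 = 34.01 → 34

(169, 141, 34)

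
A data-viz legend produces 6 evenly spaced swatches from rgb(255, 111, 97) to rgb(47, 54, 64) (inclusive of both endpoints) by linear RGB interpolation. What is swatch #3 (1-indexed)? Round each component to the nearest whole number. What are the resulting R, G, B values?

(172, 88, 84)

With 6 swatches and endpoints inclusive, swatch 3 sits at t = (3 − 1)/(6 − 1) = 2/5 ≈ 0.4.
R = 255 + 0.4 × (47 − 255) = 171.8 → 172
G = 111 + 0.4 × (54 − 111) = 88.2 → 88
B = 97 + 0.4 × (64 − 97) = 83.8 → 84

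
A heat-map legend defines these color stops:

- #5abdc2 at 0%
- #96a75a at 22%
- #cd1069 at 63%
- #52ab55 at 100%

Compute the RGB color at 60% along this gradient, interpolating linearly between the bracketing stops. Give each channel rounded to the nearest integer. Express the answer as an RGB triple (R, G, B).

60% lies between the 22% and 63% stops, so the local fraction is t = (60 − 22)/(63 − 22) = 38/41 ≈ 0.9268.
#96a75a → (150, 167, 90); #cd1069 → (205, 16, 105).
R = 150 + 0.9268 × (205 − 150) = 200.974 → 201
G = 167 + 0.9268 × (16 − 167) = 27.053 → 27
B = 90 + 0.9268 × (105 − 90) = 103.902 → 104

(201, 27, 104)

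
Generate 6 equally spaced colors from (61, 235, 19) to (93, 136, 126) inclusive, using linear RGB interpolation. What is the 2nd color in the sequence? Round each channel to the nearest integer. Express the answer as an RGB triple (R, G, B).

With 6 swatches and endpoints inclusive, swatch 2 sits at t = (2 − 1)/(6 − 1) = 1/5 ≈ 0.2.
R = 61 + 0.2 × (93 − 61) = 67.4 → 67
G = 235 + 0.2 × (136 − 235) = 215.2 → 215
B = 19 + 0.2 × (126 − 19) = 40.4 → 40

(67, 215, 40)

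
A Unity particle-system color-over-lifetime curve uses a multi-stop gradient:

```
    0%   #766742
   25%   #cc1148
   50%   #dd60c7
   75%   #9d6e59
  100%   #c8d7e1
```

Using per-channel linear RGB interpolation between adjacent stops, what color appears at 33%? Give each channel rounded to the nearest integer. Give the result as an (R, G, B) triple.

33% lies between the 25% and 50% stops, so the local fraction is t = (33 − 25)/(50 − 25) = 8/25 ≈ 0.32.
#cc1148 → (204, 17, 72); #dd60c7 → (221, 96, 199).
R = 204 + 0.32 × (221 − 204) = 209.44 → 209
G = 17 + 0.32 × (96 − 17) = 42.28 → 42
B = 72 + 0.32 × (199 − 72) = 112.64 → 113

(209, 42, 113)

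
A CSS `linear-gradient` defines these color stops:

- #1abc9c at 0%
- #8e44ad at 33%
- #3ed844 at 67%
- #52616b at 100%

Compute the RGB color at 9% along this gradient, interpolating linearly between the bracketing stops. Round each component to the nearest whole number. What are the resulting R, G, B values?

(58, 155, 161)

9% lies between the 0% and 33% stops, so the local fraction is t = (9 − 0)/(33 − 0) = 9/33 ≈ 0.2727.
#1abc9c → (26, 188, 156); #8e44ad → (142, 68, 173).
R = 26 + 0.2727 × (142 − 26) = 57.633 → 58
G = 188 + 0.2727 × (68 − 188) = 155.276 → 155
B = 156 + 0.2727 × (173 − 156) = 160.636 → 161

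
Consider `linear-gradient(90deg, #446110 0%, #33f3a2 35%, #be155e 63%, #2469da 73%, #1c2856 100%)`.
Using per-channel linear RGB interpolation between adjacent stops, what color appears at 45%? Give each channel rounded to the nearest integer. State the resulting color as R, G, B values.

45% lies between the 35% and 63% stops, so the local fraction is t = (45 − 35)/(63 − 35) = 10/28 ≈ 0.3571.
#33f3a2 → (51, 243, 162); #be155e → (190, 21, 94).
R = 51 + 0.3571 × (190 − 51) = 100.637 → 101
G = 243 + 0.3571 × (21 − 243) = 163.724 → 164
B = 162 + 0.3571 × (94 − 162) = 137.717 → 138

(101, 164, 138)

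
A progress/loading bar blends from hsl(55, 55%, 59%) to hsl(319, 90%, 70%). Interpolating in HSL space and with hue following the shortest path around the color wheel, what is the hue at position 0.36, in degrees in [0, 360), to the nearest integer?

20

Hue: 319 − 55 = 264°, but |264| > 180 so the shorter arc goes the other way: Δh = 264 − 360 = -96°.
H = 55 + 0.36 × (-96) = 20.44 → 20°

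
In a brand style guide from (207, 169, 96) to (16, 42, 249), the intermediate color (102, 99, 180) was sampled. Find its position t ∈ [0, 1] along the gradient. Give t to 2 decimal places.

0.55

Invert the lerp on the R channel (largest span, 191): t = (102 − 207) / (16 − 207) = -105/-191 = 0.54974.
Check on G: (99 − 169)/(42 − 169) = 0.5512 ✓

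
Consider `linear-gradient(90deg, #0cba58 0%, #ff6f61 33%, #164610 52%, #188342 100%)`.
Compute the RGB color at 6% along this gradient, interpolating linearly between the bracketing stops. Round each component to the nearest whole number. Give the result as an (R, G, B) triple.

6% lies between the 0% and 33% stops, so the local fraction is t = (6 − 0)/(33 − 0) = 6/33 ≈ 0.1818.
#0cba58 → (12, 186, 88); #ff6f61 → (255, 111, 97).
R = 12 + 0.1818 × (255 − 12) = 56.177 → 56
G = 186 + 0.1818 × (111 − 186) = 172.365 → 172
B = 88 + 0.1818 × (97 − 88) = 89.636 → 90

(56, 172, 90)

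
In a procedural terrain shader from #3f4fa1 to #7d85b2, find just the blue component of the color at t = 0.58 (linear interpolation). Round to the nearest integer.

171

B₁ = 161 (from #3f4fa1), B₂ = 178 (from #7d85b2).
B = 161 + 0.58 × (178 − 161) = 170.86 → 171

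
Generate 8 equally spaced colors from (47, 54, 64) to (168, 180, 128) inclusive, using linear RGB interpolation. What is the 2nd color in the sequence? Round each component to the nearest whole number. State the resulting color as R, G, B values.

(64, 72, 73)

With 8 swatches and endpoints inclusive, swatch 2 sits at t = (2 − 1)/(8 − 1) = 1/7 ≈ 0.1429.
R = 47 + 0.1429 × (168 − 47) = 64.291 → 64
G = 54 + 0.1429 × (180 − 54) = 72.005 → 72
B = 64 + 0.1429 × (128 − 64) = 73.146 → 73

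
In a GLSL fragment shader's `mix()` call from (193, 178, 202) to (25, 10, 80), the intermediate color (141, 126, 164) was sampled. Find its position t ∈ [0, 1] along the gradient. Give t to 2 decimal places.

Invert the lerp on the R channel (largest span, 168): t = (141 − 193) / (25 − 193) = -52/-168 = 0.30952.
Check on G: (126 − 178)/(10 − 178) = 0.3095 ✓

0.31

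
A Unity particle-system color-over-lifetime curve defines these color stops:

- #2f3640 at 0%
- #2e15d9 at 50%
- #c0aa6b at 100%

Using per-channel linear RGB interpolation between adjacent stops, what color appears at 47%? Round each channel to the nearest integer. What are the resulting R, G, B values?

47% lies between the 0% and 50% stops, so the local fraction is t = (47 − 0)/(50 − 0) = 47/50 ≈ 0.94.
#2f3640 → (47, 54, 64); #2e15d9 → (46, 21, 217).
R = 47 + 0.94 × (46 − 47) = 46.06 → 46
G = 54 + 0.94 × (21 − 54) = 22.98 → 23
B = 64 + 0.94 × (217 − 64) = 207.82 → 208

(46, 23, 208)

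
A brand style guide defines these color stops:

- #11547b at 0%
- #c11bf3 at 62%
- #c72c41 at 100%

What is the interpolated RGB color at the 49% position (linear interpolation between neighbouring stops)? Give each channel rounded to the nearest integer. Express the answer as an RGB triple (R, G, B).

(156, 39, 218)

49% lies between the 0% and 62% stops, so the local fraction is t = (49 − 0)/(62 − 0) = 49/62 ≈ 0.7903.
#11547b → (17, 84, 123); #c11bf3 → (193, 27, 243).
R = 17 + 0.7903 × (193 − 17) = 156.093 → 156
G = 84 + 0.7903 × (27 − 84) = 38.953 → 39
B = 123 + 0.7903 × (243 − 123) = 217.836 → 218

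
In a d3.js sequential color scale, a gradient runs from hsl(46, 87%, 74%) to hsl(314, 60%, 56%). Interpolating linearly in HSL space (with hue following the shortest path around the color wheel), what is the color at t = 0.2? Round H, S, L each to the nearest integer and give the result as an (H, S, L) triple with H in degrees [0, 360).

(28, 82, 70)

Hue: 314 − 46 = 268°, but |268| > 180 so the shorter arc goes the other way: Δh = 268 − 360 = -92°.
H = 46 + 0.2 × (-92) = 27.6 → 28°
S = 87 + 0.2 × (60 − 87) = 81.6 → 82%
L = 74 + 0.2 × (56 − 74) = 70.4 → 70%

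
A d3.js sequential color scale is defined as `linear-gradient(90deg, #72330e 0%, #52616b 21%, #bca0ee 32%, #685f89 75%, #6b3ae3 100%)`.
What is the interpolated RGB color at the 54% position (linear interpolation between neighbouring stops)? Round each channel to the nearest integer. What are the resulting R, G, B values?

(145, 127, 186)

54% lies between the 32% and 75% stops, so the local fraction is t = (54 − 32)/(75 − 32) = 22/43 ≈ 0.5116.
#bca0ee → (188, 160, 238); #685f89 → (104, 95, 137).
R = 188 + 0.5116 × (104 − 188) = 145.026 → 145
G = 160 + 0.5116 × (95 − 160) = 126.746 → 127
B = 238 + 0.5116 × (137 − 238) = 186.328 → 186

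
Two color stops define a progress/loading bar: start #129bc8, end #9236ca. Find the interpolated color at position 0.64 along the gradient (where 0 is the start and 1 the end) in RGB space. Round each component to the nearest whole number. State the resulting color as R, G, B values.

(100, 90, 201)

#129bc8 → (18, 155, 200); #9236ca → (146, 54, 202).
R = 18 + 0.64 × (146 − 18) = 18 + 0.64 × 128 = 99.92 → 100
G = 155 + 0.64 × (54 − 155) = 155 + 0.64 × -101 = 90.36 → 90
B = 200 + 0.64 × (202 − 200) = 200 + 0.64 × 2 = 201.28 → 201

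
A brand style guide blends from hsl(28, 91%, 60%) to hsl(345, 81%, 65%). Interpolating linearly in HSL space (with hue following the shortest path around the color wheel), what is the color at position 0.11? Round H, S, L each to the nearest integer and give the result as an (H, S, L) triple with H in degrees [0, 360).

(23, 90, 61)

Hue: 345 − 28 = 317°, but |317| > 180 so the shorter arc goes the other way: Δh = 317 − 360 = -43°.
H = 28 + 0.11 × (-43) = 23.27 → 23°
S = 91 + 0.11 × (81 − 91) = 89.9 → 90%
L = 60 + 0.11 × (65 − 60) = 60.55 → 61%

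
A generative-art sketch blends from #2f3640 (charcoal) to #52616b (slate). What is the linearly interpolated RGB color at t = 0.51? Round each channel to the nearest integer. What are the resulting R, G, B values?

#2f3640 → (47, 54, 64); #52616b → (82, 97, 107).
R = 47 + 0.51 × (82 − 47) = 47 + 0.51 × 35 = 64.85 → 65
G = 54 + 0.51 × (97 − 54) = 54 + 0.51 × 43 = 75.93 → 76
B = 64 + 0.51 × (107 − 64) = 64 + 0.51 × 43 = 85.93 → 86

(65, 76, 86)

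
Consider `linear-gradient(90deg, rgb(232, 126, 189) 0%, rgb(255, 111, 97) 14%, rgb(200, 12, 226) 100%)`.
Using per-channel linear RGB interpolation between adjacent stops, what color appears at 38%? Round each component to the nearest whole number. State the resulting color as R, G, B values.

(240, 83, 133)

38% lies between the 14% and 100% stops, so the local fraction is t = (38 − 14)/(100 − 14) = 24/86 ≈ 0.2791.
R = 255 + 0.2791 × (200 − 255) = 239.649 → 240
G = 111 + 0.2791 × (12 − 111) = 83.369 → 83
B = 97 + 0.2791 × (226 − 97) = 133.004 → 133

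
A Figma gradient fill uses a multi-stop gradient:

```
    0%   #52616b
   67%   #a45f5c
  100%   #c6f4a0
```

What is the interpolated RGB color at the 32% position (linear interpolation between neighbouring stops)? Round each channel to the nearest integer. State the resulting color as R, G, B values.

(121, 96, 100)

32% lies between the 0% and 67% stops, so the local fraction is t = (32 − 0)/(67 − 0) = 32/67 ≈ 0.4776.
#52616b → (82, 97, 107); #a45f5c → (164, 95, 92).
R = 82 + 0.4776 × (164 − 82) = 121.163 → 121
G = 97 + 0.4776 × (95 − 97) = 96.045 → 96
B = 107 + 0.4776 × (92 − 107) = 99.836 → 100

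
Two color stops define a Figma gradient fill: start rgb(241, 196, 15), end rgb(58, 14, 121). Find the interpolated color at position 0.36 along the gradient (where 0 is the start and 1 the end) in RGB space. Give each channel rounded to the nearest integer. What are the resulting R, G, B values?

(175, 130, 53)

R = 241 + 0.36 × (58 − 241) = 241 + 0.36 × -183 = 175.12 → 175
G = 196 + 0.36 × (14 − 196) = 196 + 0.36 × -182 = 130.48 → 130
B = 15 + 0.36 × (121 − 15) = 15 + 0.36 × 106 = 53.16 → 53
So the blended color is (175, 130, 53), about #af8235.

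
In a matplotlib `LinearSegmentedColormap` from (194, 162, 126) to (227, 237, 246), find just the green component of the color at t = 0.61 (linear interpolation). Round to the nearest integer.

G = 162 + 0.61 × (237 − 162) = 207.75 → 208

208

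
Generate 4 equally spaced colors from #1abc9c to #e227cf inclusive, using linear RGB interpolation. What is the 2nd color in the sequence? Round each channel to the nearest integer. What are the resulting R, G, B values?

With 4 swatches and endpoints inclusive, swatch 2 sits at t = (2 − 1)/(4 − 1) = 1/3 ≈ 0.3333.
#1abc9c → (26, 188, 156); #e227cf → (226, 39, 207).
R = 26 + 0.3333 × (226 − 26) = 92.66 → 93
G = 188 + 0.3333 × (39 − 188) = 138.338 → 138
B = 156 + 0.3333 × (207 − 156) = 172.998 → 173

(93, 138, 173)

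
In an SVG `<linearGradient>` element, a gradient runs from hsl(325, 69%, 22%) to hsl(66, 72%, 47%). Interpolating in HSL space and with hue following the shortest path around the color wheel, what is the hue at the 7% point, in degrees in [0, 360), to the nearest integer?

332

Hue: 66 − 325 = -259°, but |-259| > 180 so the shorter arc goes the other way: Δh = -259 + 360 = 101°.
H = 325 + 0.07 × (101) = 332.07 → 332°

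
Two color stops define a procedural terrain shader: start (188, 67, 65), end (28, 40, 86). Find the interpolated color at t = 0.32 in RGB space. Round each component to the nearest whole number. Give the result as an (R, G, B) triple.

(137, 58, 72)

R = 188 + 0.32 × (28 − 188) = 188 + 0.32 × -160 = 136.8 → 137
G = 67 + 0.32 × (40 − 67) = 67 + 0.32 × -27 = 58.36 → 58
B = 65 + 0.32 × (86 − 65) = 65 + 0.32 × 21 = 71.72 → 72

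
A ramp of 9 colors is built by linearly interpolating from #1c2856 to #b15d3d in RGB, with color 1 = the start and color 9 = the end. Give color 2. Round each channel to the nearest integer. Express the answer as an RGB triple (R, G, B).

(47, 47, 83)

With 9 swatches and endpoints inclusive, swatch 2 sits at t = (2 − 1)/(9 − 1) = 1/8 ≈ 0.125.
#1c2856 → (28, 40, 86); #b15d3d → (177, 93, 61).
R = 28 + 0.125 × (177 − 28) = 46.625 → 47
G = 40 + 0.125 × (93 − 40) = 46.625 → 47
B = 86 + 0.125 × (61 − 86) = 82.875 → 83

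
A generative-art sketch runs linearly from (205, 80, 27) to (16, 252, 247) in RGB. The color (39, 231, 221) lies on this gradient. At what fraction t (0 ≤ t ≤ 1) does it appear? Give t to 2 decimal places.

Invert the lerp on the B channel (largest span, 220): t = (221 − 27) / (247 − 27) = 194/220 = 0.88182.
Check on R: (39 − 205)/(16 − 205) = 0.8783 ✓

0.88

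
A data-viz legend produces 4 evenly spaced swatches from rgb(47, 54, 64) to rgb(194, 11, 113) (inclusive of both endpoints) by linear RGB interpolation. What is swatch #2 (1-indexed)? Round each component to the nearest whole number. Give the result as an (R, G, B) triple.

With 4 swatches and endpoints inclusive, swatch 2 sits at t = (2 − 1)/(4 − 1) = 1/3 ≈ 0.3333.
R = 47 + 0.3333 × (194 − 47) = 95.995 → 96
G = 54 + 0.3333 × (11 − 54) = 39.668 → 40
B = 64 + 0.3333 × (113 − 64) = 80.332 → 80

(96, 40, 80)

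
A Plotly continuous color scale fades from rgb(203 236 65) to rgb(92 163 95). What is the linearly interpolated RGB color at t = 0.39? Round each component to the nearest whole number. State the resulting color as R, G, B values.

(160, 208, 77)

R = 203 + 0.39 × (92 − 203) = 203 + 0.39 × -111 = 159.71 → 160
G = 236 + 0.39 × (163 − 236) = 236 + 0.39 × -73 = 207.53 → 208
B = 65 + 0.39 × (95 − 65) = 65 + 0.39 × 30 = 76.7 → 77
So the blended color is (160, 208, 77), about #a0d04d.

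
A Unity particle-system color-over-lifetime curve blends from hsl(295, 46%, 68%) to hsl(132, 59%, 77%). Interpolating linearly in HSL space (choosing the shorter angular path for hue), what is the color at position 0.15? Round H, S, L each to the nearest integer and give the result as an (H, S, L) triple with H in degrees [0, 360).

Hue arc: Δh = 132 − 295 = -163° (|Δh| ≤ 180, already the shorter path).
H = 295 + 0.15 × (-163) = 270.55 → 271°
S = 46 + 0.15 × (59 − 46) = 47.95 → 48%
L = 68 + 0.15 × (77 − 68) = 69.35 → 69%

(271, 48, 69)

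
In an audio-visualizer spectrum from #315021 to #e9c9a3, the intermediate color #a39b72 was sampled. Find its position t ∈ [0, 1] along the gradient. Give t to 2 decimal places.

Invert the lerp on the R channel (largest span, 184): t = (163 − 49) / (233 − 49) = 114/184 = 0.61957.
Check on G: (155 − 80)/(201 − 80) = 0.6198 ✓

0.62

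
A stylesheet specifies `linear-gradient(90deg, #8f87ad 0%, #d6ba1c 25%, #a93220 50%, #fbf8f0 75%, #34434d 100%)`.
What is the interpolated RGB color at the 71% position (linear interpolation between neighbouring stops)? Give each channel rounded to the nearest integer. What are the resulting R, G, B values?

71% lies between the 50% and 75% stops, so the local fraction is t = (71 − 50)/(75 − 50) = 21/25 ≈ 0.84.
#a93220 → (169, 50, 32); #fbf8f0 → (251, 248, 240).
R = 169 + 0.84 × (251 − 169) = 237.88 → 238
G = 50 + 0.84 × (248 − 50) = 216.32 → 216
B = 32 + 0.84 × (240 − 32) = 206.72 → 207

(238, 216, 207)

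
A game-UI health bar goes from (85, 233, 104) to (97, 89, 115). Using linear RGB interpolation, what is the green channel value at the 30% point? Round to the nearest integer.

190

G = 233 + 0.3 × (89 − 233) = 189.8 → 190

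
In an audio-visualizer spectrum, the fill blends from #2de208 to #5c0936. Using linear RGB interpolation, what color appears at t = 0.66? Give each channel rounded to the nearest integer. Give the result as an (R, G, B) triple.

#2de208 → (45, 226, 8); #5c0936 → (92, 9, 54).
R = 45 + 0.66 × (92 − 45) = 45 + 0.66 × 47 = 76.02 → 76
G = 226 + 0.66 × (9 − 226) = 226 + 0.66 × -217 = 82.78 → 83
B = 8 + 0.66 × (54 − 8) = 8 + 0.66 × 46 = 38.36 → 38

(76, 83, 38)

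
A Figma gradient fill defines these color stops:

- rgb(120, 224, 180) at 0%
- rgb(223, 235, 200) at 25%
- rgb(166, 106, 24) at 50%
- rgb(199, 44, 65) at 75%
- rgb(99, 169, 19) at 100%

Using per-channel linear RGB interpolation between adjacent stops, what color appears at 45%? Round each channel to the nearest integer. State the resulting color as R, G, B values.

(177, 132, 59)

45% lies between the 25% and 50% stops, so the local fraction is t = (45 − 25)/(50 − 25) = 20/25 ≈ 0.8.
R = 223 + 0.8 × (166 − 223) = 177.4 → 177
G = 235 + 0.8 × (106 − 235) = 131.8 → 132
B = 200 + 0.8 × (24 − 200) = 59.2 → 59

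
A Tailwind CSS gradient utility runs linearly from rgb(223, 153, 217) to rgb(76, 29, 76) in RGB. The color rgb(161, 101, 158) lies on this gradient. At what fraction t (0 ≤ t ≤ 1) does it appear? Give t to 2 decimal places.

0.42

Invert the lerp on the R channel (largest span, 147): t = (161 − 223) / (76 − 223) = -62/-147 = 0.42177.
Check on G: (101 − 153)/(29 − 153) = 0.4194 ✓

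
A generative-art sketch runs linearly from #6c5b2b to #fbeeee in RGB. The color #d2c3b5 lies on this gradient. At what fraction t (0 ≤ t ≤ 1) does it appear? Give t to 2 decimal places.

Invert the lerp on the B channel (largest span, 195): t = (181 − 43) / (238 − 43) = 138/195 = 0.70769.
Check on R: (210 − 108)/(251 − 108) = 0.7133 ✓

0.71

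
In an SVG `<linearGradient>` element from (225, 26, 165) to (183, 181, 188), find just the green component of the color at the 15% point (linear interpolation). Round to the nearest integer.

G = 26 + 0.15 × (181 − 26) = 49.25 → 49

49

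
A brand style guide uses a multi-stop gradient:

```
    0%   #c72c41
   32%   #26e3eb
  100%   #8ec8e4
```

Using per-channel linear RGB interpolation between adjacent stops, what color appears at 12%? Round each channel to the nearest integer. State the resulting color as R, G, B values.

(139, 113, 129)

12% lies between the 0% and 32% stops, so the local fraction is t = (12 − 0)/(32 − 0) = 12/32 ≈ 0.375.
#c72c41 → (199, 44, 65); #26e3eb → (38, 227, 235).
R = 199 + 0.375 × (38 − 199) = 138.625 → 139
G = 44 + 0.375 × (227 − 44) = 112.625 → 113
B = 65 + 0.375 × (235 − 65) = 128.75 → 129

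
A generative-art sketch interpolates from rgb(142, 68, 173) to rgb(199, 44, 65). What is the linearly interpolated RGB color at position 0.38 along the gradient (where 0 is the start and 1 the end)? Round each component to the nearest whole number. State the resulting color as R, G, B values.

(164, 59, 132)

R = 142 + 0.38 × (199 − 142) = 142 + 0.38 × 57 = 163.66 → 164
G = 68 + 0.38 × (44 − 68) = 68 + 0.38 × -24 = 58.88 → 59
B = 173 + 0.38 × (65 − 173) = 173 + 0.38 × -108 = 131.96 → 132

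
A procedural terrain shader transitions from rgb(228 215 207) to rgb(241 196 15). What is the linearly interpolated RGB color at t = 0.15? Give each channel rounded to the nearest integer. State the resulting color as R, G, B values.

(230, 212, 178)

R = 228 + 0.15 × (241 − 228) = 228 + 0.15 × 13 = 229.95 → 230
G = 215 + 0.15 × (196 − 215) = 215 + 0.15 × -19 = 212.15 → 212
B = 207 + 0.15 × (15 − 207) = 207 + 0.15 × -192 = 178.2 → 178
So the blended color is (230, 212, 178), about #e6d4b2.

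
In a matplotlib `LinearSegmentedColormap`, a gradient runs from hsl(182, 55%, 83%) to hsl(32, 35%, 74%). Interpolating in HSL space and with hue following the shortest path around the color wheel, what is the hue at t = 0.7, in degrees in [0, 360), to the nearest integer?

77

Hue arc: Δh = 32 − 182 = -150° (|Δh| ≤ 180, already the shorter path).
H = 182 + 0.7 × (-150) = 77 → 77°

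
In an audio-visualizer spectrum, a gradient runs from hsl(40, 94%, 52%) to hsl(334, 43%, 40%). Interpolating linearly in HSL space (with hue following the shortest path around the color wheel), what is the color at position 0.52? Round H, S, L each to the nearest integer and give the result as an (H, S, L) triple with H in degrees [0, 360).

Hue: 334 − 40 = 294°, but |294| > 180 so the shorter arc goes the other way: Δh = 294 − 360 = -66°.
H = 40 + 0.52 × (-66) = 5.68 → 6°
S = 94 + 0.52 × (43 − 94) = 67.48 → 67%
L = 52 + 0.52 × (40 − 52) = 45.76 → 46%

(6, 67, 46)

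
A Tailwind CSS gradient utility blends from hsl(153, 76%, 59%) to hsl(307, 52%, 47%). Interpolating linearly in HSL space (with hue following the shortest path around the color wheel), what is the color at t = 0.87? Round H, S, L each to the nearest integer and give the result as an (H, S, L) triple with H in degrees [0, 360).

(287, 55, 49)

Hue arc: Δh = 307 − 153 = 154° (|Δh| ≤ 180, already the shorter path).
H = 153 + 0.87 × (154) = 286.98 → 287°
S = 76 + 0.87 × (52 − 76) = 55.12 → 55%
L = 59 + 0.87 × (47 − 59) = 48.56 → 49%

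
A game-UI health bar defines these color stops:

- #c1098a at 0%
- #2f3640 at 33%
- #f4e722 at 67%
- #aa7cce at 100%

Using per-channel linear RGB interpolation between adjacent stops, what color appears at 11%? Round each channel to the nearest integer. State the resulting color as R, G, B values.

11% lies between the 0% and 33% stops, so the local fraction is t = (11 − 0)/(33 − 0) = 11/33 ≈ 0.3333.
#c1098a → (193, 9, 138); #2f3640 → (47, 54, 64).
R = 193 + 0.3333 × (47 − 193) = 144.338 → 144
G = 9 + 0.3333 × (54 − 9) = 23.998 → 24
B = 138 + 0.3333 × (64 − 138) = 113.336 → 113

(144, 24, 113)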